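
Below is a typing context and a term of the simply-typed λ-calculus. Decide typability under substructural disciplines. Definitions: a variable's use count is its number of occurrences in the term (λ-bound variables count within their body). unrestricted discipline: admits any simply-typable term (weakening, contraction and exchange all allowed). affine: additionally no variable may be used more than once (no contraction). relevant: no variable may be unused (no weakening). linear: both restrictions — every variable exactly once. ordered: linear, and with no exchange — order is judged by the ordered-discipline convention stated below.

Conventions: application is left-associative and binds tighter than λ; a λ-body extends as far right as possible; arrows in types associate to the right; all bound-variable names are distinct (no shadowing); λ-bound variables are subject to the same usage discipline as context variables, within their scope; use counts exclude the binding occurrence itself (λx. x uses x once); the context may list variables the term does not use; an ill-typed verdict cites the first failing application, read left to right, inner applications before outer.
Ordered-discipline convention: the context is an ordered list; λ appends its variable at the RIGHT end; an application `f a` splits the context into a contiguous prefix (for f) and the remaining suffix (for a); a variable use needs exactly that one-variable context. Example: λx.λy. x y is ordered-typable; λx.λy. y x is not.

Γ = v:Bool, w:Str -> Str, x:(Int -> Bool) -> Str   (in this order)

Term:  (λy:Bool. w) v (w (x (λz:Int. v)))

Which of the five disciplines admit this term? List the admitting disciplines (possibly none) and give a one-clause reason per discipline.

accepted by: unrestricted
variable uses: v: 2×, w: 2×, x: 1×, y (bound): 0×, z (bound): 0×
order of uses: w, v, w, x, v
typing: well-typed at Str
ordered: ✗ — needs contraction — v ×2, w ×2; y, z left unused
linear: ✗ — needs contraction — v ×2, w ×2; y, z left unused
affine: ✗ — needs contraction — v ×2, w ×2
relevant: ✗ — y, z left unused
unrestricted: ✓ — simply typable at Str; W, C, E all held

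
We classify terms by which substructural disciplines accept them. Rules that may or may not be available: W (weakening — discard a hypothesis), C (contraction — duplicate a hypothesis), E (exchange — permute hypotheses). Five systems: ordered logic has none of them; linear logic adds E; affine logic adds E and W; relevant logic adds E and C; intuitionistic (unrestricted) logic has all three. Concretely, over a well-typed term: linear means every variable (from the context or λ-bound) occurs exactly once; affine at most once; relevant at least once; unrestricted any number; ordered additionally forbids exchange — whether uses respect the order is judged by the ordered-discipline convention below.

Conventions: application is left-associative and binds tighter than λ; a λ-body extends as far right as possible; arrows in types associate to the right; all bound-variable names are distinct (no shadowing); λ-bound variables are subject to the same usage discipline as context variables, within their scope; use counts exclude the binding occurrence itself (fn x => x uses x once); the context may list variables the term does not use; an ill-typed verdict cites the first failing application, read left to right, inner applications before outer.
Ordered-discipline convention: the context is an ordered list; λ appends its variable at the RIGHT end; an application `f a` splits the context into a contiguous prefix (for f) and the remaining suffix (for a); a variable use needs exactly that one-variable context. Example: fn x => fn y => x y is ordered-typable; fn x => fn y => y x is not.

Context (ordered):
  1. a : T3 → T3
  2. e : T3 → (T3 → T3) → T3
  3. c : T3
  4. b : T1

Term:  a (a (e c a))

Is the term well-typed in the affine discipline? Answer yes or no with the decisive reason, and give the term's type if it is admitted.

no — repeated use of a ×3
usage: a: 3×, e: 1×, c: 1×, b: 0×
order of uses: a, a, e, c, a
typing: the term checks, with type T3
across the five disciplines: ordered ✗; linear ✗; affine ✗; relevant ✗; unrestricted ✓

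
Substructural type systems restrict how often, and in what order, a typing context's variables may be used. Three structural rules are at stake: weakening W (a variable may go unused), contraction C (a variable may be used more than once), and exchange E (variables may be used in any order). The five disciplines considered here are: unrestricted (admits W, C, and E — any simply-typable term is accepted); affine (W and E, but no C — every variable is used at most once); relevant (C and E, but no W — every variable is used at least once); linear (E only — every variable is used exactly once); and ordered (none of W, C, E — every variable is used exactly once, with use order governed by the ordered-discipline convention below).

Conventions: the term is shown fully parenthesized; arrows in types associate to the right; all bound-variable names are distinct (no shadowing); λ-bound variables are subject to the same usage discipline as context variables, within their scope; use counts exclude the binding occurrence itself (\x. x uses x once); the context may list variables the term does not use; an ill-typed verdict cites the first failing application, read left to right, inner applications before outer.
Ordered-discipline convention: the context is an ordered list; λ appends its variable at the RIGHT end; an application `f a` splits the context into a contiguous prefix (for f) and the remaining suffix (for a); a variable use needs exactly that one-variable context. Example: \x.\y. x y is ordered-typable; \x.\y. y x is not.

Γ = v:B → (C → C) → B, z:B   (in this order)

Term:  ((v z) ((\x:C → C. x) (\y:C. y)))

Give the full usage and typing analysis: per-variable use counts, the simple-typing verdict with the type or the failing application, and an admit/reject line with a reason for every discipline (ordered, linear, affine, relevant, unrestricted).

usage: v: 1×; z: 1×; x [bound]: 1×; y [bound]: 1×
order of uses: v, z, x, y
typing: well-typed at B
ordered: ✓, single-use (v, z, x, y), ordered derivation ok
linear: ✓, each of v, z, x, y used exactly once
affine: ✓, v, z, x, y: no repeats, contraction unneeded
relevant: ✓, every one of v, z, x, y appears
unrestricted: ✓, typability at B is all that's needed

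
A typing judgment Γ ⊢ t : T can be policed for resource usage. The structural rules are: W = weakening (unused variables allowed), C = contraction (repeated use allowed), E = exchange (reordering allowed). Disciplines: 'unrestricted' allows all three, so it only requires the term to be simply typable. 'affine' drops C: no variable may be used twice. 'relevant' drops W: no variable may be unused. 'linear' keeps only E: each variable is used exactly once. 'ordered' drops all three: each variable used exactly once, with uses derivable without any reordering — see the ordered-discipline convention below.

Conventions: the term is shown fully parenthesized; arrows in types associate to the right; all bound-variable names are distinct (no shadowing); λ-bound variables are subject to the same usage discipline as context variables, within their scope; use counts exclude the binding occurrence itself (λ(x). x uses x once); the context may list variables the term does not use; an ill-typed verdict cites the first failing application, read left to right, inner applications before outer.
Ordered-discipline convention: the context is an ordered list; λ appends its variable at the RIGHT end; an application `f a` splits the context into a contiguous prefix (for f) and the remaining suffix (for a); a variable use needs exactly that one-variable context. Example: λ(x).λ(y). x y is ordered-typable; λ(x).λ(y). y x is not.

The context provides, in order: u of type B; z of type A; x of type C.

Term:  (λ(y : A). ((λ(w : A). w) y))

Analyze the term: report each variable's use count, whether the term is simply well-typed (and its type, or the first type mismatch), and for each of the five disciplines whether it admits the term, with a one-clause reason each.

counts: u: 0; z: 0; x: 0; y [bound]: 1; w [bound]: 1
order of uses: w, y
typing: the term checks, with type A → A
ordered: ✗, u, z, x left unused
linear: ✗, u, z, x left unused
affine: ✓, u, z, x, y, w: no repeats, contraction unneeded
relevant: ✗, u, z, x left unused
unrestricted: ✓, simply typable at A → A; W, C, E all held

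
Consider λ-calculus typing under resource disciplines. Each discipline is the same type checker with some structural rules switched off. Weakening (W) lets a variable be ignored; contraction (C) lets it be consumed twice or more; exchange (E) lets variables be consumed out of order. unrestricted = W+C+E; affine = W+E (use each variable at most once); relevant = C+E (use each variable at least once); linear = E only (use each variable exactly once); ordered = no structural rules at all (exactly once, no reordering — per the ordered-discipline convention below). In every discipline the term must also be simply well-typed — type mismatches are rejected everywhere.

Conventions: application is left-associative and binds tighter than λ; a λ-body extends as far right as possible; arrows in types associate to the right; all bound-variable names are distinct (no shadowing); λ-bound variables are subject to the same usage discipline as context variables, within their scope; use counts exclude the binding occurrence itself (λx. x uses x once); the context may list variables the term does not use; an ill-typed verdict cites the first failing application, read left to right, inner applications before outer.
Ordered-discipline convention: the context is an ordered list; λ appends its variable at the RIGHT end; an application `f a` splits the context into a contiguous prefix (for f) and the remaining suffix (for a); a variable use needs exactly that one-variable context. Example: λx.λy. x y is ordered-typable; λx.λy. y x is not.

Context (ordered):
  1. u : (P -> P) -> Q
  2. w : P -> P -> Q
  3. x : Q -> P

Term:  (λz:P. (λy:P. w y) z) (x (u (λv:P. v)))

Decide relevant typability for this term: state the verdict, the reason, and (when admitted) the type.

yes — u, w, x, z, y, v: all used, weakening unneeded; term : P -> Q
usage: u: 1×; w: 1×; x: 1×; z (bound): 1×; y (bound): 1×; v (bound): 1×
uses in reading order: w, y, z, x, u, v
typing: well-typed — term : P -> Q
summary: ordered ✗ | linear ✓ | affine ✓ | relevant ✓ | unrestricted ✓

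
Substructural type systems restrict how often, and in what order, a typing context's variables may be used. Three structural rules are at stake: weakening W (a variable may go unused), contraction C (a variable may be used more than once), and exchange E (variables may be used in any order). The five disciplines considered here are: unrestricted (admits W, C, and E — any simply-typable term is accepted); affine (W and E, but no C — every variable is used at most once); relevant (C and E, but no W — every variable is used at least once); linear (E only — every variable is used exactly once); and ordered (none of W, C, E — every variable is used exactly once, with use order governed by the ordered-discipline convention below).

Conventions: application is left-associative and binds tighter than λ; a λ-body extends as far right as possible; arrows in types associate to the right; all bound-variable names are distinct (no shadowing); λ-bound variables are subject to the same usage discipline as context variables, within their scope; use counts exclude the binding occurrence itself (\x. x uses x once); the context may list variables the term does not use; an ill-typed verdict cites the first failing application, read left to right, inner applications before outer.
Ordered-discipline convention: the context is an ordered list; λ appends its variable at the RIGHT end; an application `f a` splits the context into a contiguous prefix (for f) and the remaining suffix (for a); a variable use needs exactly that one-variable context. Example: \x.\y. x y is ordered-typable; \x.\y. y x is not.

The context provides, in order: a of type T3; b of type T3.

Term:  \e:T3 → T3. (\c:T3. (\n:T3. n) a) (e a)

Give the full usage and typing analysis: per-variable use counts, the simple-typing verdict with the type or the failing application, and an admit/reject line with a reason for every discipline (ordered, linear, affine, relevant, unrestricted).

counts: a ×2, b ×0, e (λ-bound) ×1, c (λ-bound) ×0, n (λ-bound) ×1
use order (left to right): n, a, e, a
typing: ✓ — (T3 → T3) → T3
ordered: ✗, a ×2 used more than once (contraction); needs weakening: b, c unused
linear: ✗, a ×2 used more than once (contraction); needs weakening: b, c unused
affine: ✗, a ×2 used more than once (contraction)
relevant: ✗, needs weakening: b, c unused
unrestricted: ✓, simply typable at (T3 → T3) → T3; W, C, E all held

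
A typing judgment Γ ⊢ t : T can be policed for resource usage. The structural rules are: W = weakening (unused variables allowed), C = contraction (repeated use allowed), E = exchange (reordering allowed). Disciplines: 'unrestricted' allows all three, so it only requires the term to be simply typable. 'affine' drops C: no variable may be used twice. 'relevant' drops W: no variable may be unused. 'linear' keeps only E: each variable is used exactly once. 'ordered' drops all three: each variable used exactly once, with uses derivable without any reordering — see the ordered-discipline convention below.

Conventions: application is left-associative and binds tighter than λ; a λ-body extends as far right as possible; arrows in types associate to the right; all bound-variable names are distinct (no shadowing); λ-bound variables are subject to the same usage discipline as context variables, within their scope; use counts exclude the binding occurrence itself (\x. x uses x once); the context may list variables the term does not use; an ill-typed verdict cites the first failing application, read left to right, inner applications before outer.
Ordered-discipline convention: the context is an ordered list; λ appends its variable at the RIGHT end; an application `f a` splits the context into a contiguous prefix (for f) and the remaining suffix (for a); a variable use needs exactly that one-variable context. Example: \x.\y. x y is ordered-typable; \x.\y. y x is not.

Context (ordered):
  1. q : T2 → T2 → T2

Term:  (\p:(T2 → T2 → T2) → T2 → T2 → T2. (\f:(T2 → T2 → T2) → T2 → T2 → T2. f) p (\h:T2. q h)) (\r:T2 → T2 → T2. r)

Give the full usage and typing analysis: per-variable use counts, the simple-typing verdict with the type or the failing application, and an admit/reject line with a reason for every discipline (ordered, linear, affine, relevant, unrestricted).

variable uses: q: 1, p [bound]: 1, f [bound]: 1, h [bound]: 1, r [bound]: 1
order of uses: f, p, q, h, r
typing: ✓ — T2 → T2 → T2
ordered: ✗ — no ordered split (uses run f, p, q, h, r)
linear: ✓ — exactly-once usage across q, p, f, h, r
affine: ✓ — q, p, f, h, r: no repeats, contraction unneeded
relevant: ✓ — q, p, f, h, r: all used, weakening unneeded
unrestricted: ✓ — typability at T2 → T2 → T2 is all that's needed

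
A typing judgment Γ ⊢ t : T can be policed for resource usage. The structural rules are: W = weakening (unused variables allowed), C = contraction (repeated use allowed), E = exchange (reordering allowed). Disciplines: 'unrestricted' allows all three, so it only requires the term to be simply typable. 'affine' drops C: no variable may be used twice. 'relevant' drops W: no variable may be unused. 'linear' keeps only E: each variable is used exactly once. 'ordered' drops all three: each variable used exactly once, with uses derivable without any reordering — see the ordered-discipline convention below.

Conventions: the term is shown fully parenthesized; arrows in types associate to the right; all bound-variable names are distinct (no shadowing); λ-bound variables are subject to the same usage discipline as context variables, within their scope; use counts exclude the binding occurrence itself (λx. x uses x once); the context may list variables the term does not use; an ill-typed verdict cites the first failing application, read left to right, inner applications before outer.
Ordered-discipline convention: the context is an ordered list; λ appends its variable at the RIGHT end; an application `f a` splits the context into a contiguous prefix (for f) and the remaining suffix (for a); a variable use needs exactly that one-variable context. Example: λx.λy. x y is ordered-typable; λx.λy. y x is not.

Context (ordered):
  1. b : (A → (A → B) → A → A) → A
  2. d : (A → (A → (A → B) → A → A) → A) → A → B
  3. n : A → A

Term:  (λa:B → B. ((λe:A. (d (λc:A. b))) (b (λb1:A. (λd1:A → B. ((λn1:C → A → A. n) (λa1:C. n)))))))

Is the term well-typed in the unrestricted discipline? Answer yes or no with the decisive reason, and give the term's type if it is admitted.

yes — type-checks ((B → B) → A → B) and nothing is barred; term : (B → B) → A → B
usage: b: 2×, d: 1×, n: 2×, a (λ-bound): 0×, e (λ-bound): 0×, c (λ-bound): 0×, b1 (λ-bound): 0×, d1 (λ-bound): 0×, n1 (λ-bound): 0×, a1 (λ-bound): 0×
use order (left to right): d, b, b, n, n
typing: well-typed — term : (B → B) → A → B
across the five disciplines: ordered ✗, linear ✗, affine ✗, relevant ✗, unrestricted ✓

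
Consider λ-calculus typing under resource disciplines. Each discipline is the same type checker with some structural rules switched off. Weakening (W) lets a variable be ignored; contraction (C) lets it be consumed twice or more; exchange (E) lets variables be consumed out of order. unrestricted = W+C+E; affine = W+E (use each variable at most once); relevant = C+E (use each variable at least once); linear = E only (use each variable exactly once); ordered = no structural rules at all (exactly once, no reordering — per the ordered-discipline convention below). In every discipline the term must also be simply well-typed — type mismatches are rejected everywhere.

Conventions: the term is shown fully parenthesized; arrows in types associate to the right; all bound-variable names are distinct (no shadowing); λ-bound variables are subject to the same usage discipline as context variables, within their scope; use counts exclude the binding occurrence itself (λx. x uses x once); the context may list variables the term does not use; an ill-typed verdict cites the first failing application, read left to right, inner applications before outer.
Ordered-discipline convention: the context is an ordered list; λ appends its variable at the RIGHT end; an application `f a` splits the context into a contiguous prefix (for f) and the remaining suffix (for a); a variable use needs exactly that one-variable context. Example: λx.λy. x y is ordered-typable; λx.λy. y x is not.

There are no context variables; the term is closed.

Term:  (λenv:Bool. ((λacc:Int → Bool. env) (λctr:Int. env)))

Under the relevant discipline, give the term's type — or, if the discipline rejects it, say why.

not well-typed under relevant — unused: acc, ctr — weakening required
variable uses: env (bound) ×2; acc (bound) ×0; ctr (bound) ×0
uses in reading order: env, env
typing: ✓ — Bool → Bool
all disciplines: ordered ✗ · linear ✗ · affine ✗ · relevant ✗ · unrestricted ✓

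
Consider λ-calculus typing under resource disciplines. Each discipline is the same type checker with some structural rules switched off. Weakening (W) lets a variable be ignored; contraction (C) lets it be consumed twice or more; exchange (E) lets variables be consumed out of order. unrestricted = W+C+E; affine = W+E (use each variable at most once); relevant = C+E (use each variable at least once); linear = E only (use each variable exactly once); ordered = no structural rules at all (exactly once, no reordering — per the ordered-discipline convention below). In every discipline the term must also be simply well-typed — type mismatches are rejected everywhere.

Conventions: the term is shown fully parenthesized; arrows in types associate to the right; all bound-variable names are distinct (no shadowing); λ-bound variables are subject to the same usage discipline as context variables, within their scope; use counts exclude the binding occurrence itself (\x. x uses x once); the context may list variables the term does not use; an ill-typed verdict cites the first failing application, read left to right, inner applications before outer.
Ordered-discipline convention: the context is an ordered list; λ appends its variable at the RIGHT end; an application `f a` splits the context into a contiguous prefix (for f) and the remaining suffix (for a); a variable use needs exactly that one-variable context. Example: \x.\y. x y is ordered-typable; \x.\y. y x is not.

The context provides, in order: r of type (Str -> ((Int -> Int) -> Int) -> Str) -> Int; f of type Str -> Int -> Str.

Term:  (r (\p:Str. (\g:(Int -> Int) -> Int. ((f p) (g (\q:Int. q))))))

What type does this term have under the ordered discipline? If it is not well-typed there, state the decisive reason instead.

term : Int
variable uses: r: 1×; f: 1×; p (λ-bound): 1×; g (λ-bound): 1×; q (λ-bound): 1×
uses in reading order: r, f, p, g, q
typing: well-typed at Int
all disciplines: ordered ✓, linear ✓, affine ✓, relevant ✓, unrestricted ✓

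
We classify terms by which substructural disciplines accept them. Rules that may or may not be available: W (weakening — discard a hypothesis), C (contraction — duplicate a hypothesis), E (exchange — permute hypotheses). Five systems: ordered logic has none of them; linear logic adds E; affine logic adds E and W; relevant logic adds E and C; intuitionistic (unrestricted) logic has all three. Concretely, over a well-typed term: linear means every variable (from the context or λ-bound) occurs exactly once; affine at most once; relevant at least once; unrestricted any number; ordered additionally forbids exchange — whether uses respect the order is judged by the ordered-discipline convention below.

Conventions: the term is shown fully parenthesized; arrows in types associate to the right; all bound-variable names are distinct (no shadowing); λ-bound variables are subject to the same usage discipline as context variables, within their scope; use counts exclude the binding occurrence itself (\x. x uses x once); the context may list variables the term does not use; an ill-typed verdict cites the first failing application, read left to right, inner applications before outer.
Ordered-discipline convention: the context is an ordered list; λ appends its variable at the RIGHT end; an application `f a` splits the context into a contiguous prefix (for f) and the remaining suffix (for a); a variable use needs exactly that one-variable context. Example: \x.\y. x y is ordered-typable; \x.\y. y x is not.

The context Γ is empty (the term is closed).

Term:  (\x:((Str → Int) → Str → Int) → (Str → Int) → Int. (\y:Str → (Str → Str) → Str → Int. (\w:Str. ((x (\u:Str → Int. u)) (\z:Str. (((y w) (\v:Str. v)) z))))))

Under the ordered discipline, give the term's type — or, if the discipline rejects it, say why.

term : (((Str → Int) → Str → Int) → (Str → Int) → Int) → (Str → (Str → Str) → Str → Int) → Str → Int
counts: x (λ-bound) ×1, y (λ-bound) ×1, w (λ-bound) ×1, u (λ-bound) ×1, z (λ-bound) ×1, v (λ-bound) ×1
uses in reading order: x, u, y, w, v, z
typing: well-typed — term : (((Str → Int) → Str → Int) → (Str → Int) → Int) → (Str → (Str → Str) → Str → Int) → Str → Int
summary: ordered ✓; linear ✓; affine ✓; relevant ✓; unrestricted ✓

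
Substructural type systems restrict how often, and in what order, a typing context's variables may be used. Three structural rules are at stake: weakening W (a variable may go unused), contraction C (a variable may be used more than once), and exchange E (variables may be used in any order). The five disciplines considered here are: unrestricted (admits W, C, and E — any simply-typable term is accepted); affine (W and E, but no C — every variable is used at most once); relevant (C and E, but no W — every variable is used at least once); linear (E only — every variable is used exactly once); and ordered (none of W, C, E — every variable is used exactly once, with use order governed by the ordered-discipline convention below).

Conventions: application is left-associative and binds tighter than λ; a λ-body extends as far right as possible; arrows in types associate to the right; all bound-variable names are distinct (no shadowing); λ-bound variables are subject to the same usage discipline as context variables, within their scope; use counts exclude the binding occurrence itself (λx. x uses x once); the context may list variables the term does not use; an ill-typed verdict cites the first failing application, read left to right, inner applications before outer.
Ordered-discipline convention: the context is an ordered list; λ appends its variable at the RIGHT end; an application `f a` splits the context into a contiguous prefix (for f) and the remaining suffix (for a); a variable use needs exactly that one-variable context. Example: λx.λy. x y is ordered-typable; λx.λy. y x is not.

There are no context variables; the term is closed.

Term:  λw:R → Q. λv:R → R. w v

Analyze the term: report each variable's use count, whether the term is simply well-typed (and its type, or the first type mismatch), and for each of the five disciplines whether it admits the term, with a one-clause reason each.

use counts: w (bound): 1×; v (bound): 1×
left-to-right use order: w, v
typing: ill-typed: an argument R → R mismatches the expected R
ordered ✗ (fails simple typing)
linear ✗ (a type mismatch blocks all five)
affine ✗ (the type mismatch rejects it)
relevant ✗ (not simply typable)
unrestricted ✗ (fails simple typing)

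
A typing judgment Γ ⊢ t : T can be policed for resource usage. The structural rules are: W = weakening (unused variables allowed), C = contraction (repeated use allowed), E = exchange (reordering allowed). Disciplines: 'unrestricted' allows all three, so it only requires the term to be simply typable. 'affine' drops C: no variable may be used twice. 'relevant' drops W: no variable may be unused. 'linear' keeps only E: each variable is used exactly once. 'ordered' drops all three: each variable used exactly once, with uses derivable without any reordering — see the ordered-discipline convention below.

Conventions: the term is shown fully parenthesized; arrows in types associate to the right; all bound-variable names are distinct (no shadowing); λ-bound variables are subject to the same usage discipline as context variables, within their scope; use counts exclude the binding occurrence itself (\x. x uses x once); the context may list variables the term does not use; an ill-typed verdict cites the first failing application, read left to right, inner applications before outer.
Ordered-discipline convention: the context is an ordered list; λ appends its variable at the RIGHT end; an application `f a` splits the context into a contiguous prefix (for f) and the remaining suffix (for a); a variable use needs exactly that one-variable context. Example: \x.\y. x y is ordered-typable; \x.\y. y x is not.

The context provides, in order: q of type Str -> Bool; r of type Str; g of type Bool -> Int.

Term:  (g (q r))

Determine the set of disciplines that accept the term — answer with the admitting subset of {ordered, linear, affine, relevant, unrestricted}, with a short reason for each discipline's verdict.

admitted in: linear, affine, relevant, unrestricted
use counts: q=1; r=1; g=1
uses in reading order: g, q, r
typing: well-typed at Int
ordered ✗ (no ordered split (uses run g, q, r))
linear ✓ (q, r, g: one use apiece)
affine ✓ (q, r, g: no repeats, contraction unneeded)
relevant ✓ (every one of q, r, g appears)
unrestricted ✓ (type-checks (Int) and nothing is barred)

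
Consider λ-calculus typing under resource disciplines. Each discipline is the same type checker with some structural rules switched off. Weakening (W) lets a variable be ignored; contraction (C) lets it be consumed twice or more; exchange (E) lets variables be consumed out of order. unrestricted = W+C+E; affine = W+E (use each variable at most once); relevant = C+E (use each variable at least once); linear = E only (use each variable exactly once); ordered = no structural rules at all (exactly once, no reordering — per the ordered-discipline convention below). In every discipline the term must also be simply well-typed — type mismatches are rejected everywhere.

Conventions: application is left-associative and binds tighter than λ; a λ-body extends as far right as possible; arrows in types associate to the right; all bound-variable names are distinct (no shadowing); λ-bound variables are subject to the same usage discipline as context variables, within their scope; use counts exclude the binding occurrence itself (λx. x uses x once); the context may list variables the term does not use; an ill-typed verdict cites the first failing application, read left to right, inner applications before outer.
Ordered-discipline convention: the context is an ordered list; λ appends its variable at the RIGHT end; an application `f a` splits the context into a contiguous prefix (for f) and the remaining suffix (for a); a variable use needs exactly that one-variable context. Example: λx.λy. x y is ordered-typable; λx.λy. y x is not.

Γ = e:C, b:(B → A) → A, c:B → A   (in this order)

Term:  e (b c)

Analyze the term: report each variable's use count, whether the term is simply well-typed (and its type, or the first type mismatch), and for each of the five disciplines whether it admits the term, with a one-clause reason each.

use counts: e: 1×, b: 1×, c: 1×
left-to-right use order: e, b, c
typing: ill-typed: can't apply a value of type C
ordered: ✗ — the type mismatch rejects it
linear: ✗ — not simply typable
affine: ✗ — fails simple typing
relevant: ✗ — a type mismatch blocks all five
unrestricted: ✗ — the type mismatch rejects it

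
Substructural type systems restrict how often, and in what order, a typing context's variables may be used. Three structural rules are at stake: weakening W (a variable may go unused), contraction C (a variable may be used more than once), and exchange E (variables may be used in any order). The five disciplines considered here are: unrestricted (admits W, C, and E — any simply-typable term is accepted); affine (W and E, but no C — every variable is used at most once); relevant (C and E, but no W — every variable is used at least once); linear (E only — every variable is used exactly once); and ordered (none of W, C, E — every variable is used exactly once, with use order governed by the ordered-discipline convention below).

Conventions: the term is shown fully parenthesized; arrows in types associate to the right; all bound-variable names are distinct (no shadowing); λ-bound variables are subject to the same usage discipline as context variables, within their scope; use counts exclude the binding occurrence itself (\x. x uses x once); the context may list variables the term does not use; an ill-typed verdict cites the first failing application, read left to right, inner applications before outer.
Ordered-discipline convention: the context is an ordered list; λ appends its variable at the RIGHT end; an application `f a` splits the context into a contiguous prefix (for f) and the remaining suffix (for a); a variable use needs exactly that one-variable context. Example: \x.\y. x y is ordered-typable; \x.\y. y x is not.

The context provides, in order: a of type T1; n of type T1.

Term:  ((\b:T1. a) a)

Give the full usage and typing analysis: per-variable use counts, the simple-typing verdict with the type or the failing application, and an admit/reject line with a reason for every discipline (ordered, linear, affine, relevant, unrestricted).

use counts: a=2, n=0, b [bound]=0
uses in reading order: a, a
typing: well-typed at T1
ordered ✗ (needs contraction — a ×2; needs weakening: n, b unused)
linear ✗ (needs contraction — a ×2; needs weakening: n, b unused)
affine ✗ (needs contraction — a ×2)
relevant ✗ (needs weakening: n, b unused)
unrestricted ✓ (simply typable at T1; W, C, E all held)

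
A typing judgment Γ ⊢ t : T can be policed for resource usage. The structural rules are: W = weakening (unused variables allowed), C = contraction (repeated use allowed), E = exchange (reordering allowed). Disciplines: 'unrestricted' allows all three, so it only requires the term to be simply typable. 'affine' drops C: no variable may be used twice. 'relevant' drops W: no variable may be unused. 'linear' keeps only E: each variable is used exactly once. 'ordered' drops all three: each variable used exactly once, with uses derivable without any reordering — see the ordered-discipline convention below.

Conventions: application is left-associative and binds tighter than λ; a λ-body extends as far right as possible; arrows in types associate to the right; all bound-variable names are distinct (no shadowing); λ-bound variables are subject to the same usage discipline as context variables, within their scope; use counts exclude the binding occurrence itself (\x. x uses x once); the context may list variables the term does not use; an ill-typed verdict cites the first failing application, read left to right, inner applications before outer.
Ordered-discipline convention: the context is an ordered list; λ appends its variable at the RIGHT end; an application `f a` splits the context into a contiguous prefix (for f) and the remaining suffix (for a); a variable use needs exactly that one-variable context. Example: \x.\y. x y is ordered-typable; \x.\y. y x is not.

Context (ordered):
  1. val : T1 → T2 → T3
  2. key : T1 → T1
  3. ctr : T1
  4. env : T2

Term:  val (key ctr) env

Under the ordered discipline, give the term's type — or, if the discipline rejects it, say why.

term : T3
counts: val: 1; key: 1; ctr: 1; env: 1
left-to-right use order: val, key, ctr, env
typing: well-typed — term : T3
all disciplines: ordered ✓, linear ✓, affine ✓, relevant ✓, unrestricted ✓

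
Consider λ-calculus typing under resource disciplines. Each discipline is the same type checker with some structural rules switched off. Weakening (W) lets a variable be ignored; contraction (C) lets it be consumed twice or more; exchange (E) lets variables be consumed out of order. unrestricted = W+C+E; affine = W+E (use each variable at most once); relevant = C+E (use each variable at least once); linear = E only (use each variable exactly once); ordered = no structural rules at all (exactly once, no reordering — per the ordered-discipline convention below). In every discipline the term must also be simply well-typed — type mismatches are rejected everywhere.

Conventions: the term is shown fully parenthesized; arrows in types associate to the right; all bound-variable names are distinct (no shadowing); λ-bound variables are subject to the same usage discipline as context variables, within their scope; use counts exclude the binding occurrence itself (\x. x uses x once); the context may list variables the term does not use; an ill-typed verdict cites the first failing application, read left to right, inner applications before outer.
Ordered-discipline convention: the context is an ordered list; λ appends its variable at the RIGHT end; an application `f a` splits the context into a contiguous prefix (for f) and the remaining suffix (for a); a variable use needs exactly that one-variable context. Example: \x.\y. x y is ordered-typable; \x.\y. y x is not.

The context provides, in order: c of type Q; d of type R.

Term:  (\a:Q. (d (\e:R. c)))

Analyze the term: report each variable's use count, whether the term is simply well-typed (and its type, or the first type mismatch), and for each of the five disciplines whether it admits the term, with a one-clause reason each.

variable uses: c: 1, d: 1, a [bound]: 0, e [bound]: 0
order of uses: d, c
typing: ill-typed: applying a non-function (R)
ordered ✗ (the type mismatch rejects it)
linear ✗ (not simply typable)
affine ✗ (fails simple typing)
relevant ✗ (a type mismatch blocks all five)
unrestricted ✗ (the type mismatch rejects it)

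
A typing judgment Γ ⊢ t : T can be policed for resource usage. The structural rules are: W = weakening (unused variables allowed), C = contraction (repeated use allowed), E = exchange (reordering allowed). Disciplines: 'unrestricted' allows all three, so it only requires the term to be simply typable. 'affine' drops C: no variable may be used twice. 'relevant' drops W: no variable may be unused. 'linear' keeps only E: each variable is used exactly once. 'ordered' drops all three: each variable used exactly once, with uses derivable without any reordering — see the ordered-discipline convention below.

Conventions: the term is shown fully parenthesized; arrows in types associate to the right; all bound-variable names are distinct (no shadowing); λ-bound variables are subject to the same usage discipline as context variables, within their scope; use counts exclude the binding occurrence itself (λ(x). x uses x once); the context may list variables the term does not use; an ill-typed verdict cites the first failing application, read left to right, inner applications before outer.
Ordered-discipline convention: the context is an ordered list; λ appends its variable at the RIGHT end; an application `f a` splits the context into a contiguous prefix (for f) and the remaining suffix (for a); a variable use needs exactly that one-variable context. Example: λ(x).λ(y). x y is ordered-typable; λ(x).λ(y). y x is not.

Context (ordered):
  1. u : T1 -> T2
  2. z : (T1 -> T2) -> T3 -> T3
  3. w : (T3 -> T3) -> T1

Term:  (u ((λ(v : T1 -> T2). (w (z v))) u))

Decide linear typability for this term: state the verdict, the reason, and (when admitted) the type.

no — needs contraction — u ×2
counts: u: 2×; z: 1×; w: 1×; v [bound]: 1×
uses in reading order: u, w, z, v, u
typing: the term checks, with type T2
summary: ordered ✗ · linear ✗ · affine ✗ · relevant ✓ · unrestricted ✓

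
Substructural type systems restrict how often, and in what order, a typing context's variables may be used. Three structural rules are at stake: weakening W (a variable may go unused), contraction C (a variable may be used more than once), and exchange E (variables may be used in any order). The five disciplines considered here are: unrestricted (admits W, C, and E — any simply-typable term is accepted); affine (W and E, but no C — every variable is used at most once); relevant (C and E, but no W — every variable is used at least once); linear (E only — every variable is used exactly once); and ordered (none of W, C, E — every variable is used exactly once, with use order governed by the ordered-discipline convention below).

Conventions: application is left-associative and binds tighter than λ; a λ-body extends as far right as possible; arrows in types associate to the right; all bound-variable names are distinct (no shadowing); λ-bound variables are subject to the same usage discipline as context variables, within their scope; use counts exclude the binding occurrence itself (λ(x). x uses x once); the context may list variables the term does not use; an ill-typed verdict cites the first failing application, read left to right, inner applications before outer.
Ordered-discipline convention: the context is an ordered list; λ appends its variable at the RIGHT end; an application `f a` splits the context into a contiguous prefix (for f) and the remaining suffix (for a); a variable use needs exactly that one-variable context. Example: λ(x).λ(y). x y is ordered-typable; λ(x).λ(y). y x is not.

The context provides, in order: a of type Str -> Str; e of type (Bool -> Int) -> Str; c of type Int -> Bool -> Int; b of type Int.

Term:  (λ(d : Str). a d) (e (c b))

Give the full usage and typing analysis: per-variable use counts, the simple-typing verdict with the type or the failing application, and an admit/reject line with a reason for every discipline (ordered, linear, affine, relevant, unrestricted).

usage: a ×1, e ×1, c ×1, b ×1, d [bound] ×1
left-to-right use order: a, d, e, c, b
typing: the term checks, with type Str
ordered: ✓, a, e, c, b, d once each; derivable with no W/C/E
linear: ✓, exactly-once usage across a, e, c, b, d
affine: ✓, at most one use each (a, e, c, b, d)
relevant: ✓, a, e, c, b, d: all used, weakening unneeded
unrestricted: ✓, type-checks (Str) and nothing is barred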